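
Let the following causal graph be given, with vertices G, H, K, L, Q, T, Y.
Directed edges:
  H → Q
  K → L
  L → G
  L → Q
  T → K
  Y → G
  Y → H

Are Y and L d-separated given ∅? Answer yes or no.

Bayes-Ball from Y | ∅ reaches {G,H,Q}.
L ∉ reach(Y|∅) ⇒ Y ⊥ L | ∅.

Yes — Y ⊥ L | ∅.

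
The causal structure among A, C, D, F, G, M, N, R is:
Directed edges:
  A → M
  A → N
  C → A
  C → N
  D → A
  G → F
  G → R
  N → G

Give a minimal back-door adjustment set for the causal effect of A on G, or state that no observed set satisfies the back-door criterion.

A→G: minimal back-door set {C}.

desc(A)\{A}={F,G,M,N,R}; candidates ⊆ {C,D}.
size 0: {}; under {} A still reaches {C,D,F,G,N,R} ∋ G.
{C}: A⊥G given {C} in G with A→· removed — back-door holds.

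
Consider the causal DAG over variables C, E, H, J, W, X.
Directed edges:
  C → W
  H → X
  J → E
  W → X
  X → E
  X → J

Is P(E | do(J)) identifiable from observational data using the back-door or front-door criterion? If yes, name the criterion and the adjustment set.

P(E|do(J)): backdoor, adjust for {X}.

desc(J)\{J}={E}; candidates ⊆ {C,H,W,X}.
size 0: {}; under {} J still reaches {C,E,H,W,X} ∋ E.
{X}: J⊥E given {X} in G with J→· removed — back-door holds.
P(E|do(J)) = Σ_{X} P(E|J,X)·P(X).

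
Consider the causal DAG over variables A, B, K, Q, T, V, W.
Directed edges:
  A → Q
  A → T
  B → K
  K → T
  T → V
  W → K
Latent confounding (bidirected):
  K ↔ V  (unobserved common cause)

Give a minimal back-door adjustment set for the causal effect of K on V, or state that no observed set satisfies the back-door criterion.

desc(K)\{K}={T,V}; candidates ⊆ {A,B,Q,W}.
K↔V: latent back-door arc(s) into K.
size 0: {}; under {} K still reaches {B,V,W} ∋ V.
size 1: {A}, {B}, {Q} …(+1); under {A} K still reaches {B,V,W} ∋ V.
size 2: {A,B}, {A,Q}, {A,W} …(+3); under {A,B} K still reaches {V,W} ∋ V.
K↔V cannot be blocked by any observed set — no back-door set.

K→V: no observed back-door set.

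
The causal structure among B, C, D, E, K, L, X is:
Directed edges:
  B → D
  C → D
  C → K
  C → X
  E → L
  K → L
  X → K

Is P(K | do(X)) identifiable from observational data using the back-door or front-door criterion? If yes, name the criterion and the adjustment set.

P(K|do(X)): backdoor, adjust for {C}.

desc(X)\{X}={K,L}; candidates ⊆ {B,C,D,E}.
size 0: {}; under {} X still reaches {C,D,K,L} ∋ K.
{C}: X⊥K given {C} in G with X→· removed — back-door holds.
P(K|do(X)) = Σ_{C} P(K|X,C)·P(C).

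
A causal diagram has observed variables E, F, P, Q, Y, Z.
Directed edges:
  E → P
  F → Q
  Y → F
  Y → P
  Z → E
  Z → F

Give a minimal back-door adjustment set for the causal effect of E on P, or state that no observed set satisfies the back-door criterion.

E→P: minimal back-door set ∅.

desc(E)\{E}={P}; candidates ⊆ {F,Q,Y,Z}.
∅: E⊥P given ∅ in G with E→· removed — back-door holds.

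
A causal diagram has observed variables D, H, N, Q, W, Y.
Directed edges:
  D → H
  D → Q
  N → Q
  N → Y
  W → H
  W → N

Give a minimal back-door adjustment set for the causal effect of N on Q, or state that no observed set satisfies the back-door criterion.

N→Q: minimal back-door set ∅.

desc(N)\{N}={Q,Y}; candidates ⊆ {D,H,W}.
∅: N⊥Q given ∅ in G with N→· removed — back-door holds.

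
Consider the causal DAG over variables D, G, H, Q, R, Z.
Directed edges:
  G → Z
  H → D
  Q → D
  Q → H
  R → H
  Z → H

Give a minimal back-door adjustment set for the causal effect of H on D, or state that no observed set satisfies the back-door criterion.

desc(H)\{H}={D}; candidates ⊆ {G,Q,R,Z}.
size 0: {}; under {} H still reaches {D,G,Q,R,Z} ∋ D.
{Q}: H⊥D given {Q} in G with H→· removed — back-door holds.

H→D: minimal back-door set {Q}.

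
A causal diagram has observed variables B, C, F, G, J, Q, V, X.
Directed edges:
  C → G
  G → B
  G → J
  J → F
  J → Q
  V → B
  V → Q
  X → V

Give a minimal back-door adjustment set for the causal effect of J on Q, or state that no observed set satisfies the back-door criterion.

desc(J)\{J}={F,Q}; candidates ⊆ {B,C,G,V,X}.
∅: J⊥Q given ∅ in G with J→· removed — back-door holds.

J→Q: minimal back-door set ∅.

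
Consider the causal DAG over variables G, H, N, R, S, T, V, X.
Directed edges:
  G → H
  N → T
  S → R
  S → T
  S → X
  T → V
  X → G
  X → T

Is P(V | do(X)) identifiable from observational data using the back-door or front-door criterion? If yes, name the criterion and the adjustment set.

P(V|do(X)): backdoor, adjust for {S}.

desc(X)\{X}={G,H,T,V}; candidates ⊆ {N,R,S}.
size 0: {}; under {} X still reaches {R,S,T,V} ∋ V.
{S}: X⊥V given {S} in G with X→· removed — back-door holds.
P(V|do(X)) = Σ_{S} P(V|X,S)·P(S).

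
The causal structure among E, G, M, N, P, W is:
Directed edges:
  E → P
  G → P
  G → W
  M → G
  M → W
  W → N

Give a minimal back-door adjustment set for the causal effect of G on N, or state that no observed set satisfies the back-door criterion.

desc(G)\{G}={N,P,W}; candidates ⊆ {E,M}.
size 0: {}; under {} G still reaches {M,N,W} ∋ N.
{M}: G⊥N given {M} in G with G→· removed — back-door holds.

G→N: minimal back-door set {M}.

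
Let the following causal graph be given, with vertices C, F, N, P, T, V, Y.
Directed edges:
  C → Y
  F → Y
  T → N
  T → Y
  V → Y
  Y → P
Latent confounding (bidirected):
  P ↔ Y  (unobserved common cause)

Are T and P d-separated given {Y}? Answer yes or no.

Bayes-Ball from T | {Y} reaches {C,F,N,P,V}.
P ∈ reach(T|{Y}) ⇒ T ⊥̸ P | {Y}.

No — T and P are d-connected given {Y}.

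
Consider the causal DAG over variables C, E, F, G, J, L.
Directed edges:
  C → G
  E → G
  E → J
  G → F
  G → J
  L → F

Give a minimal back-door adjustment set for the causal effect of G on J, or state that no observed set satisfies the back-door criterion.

desc(G)\{G}={F,J}; candidates ⊆ {C,E,L}.
size 0: {}; under {} G still reaches {C,E,J} ∋ J.
{E}: G⊥J given {E} in G with G→· removed — back-door holds.

G→J: minimal back-door set {E}.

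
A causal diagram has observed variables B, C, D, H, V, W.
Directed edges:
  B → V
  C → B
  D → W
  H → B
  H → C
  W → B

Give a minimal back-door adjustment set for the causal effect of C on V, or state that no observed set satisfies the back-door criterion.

desc(C)\{C}={B,V}; candidates ⊆ {D,H,W}.
size 0: {}; under {} C still reaches {B,H,V} ∋ V.
{H}: C⊥V given {H} in G with C→· removed — back-door holds.

C→V: minimal back-door set {H}.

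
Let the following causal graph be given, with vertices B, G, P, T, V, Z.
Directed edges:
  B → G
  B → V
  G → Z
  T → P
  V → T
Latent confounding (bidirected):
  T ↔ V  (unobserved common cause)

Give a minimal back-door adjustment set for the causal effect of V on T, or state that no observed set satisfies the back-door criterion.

desc(V)\{V}={P,T}; candidates ⊆ {B,G,Z}.
V↔T: latent back-door arc(s) into V.
size 0: {}; under {} V still reaches {B,G,P,T,Z} ∋ T.
size 1: {B}, {G}, {Z}; under {B} V still reaches {P,T} ∋ T.
size 2: {B,G}, {B,Z}, {G,Z}; under {B,G} V still reaches {P,T} ∋ T.
V↔T cannot be blocked by any observed set — no back-door set.

V→T: no observed back-door set.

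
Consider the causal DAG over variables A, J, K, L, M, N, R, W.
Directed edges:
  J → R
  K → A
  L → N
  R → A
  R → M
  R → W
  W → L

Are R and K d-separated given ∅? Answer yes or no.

Yes — R ⊥ K | ∅.

Bayes-Ball from R | ∅ reaches {A,J,L,M,N,W}.
K ∉ reach(R|∅) ⇒ R ⊥ K | ∅.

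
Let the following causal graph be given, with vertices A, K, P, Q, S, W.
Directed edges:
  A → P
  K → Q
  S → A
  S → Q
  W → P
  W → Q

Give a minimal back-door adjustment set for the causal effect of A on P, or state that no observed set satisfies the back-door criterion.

A→P: minimal back-door set ∅.

desc(A)\{A}={P}; candidates ⊆ {K,Q,S,W}.
∅: A⊥P given ∅ in G with A→· removed — back-door holds.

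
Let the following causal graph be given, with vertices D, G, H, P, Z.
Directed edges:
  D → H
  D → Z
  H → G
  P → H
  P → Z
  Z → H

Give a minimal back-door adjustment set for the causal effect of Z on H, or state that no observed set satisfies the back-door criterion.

Z→H: minimal back-door set {D, P}.

desc(Z)\{Z}={G,H}; candidates ⊆ {D,P}.
size 0: {}; under {} Z still reaches {D,G,H,P} ∋ H.
size 1: {D}, {P}; under {D} Z still reaches {G,H,P} ∋ H.
{D,P}: Z⊥H given {D,P} in G with Z→· removed — back-door holds.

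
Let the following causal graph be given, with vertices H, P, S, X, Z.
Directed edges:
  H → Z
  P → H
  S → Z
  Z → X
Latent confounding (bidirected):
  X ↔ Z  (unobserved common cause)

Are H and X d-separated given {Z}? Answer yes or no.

Bayes-Ball from H | {Z} reaches {P,S,X}.
X ∈ reach(H|{Z}) ⇒ H ⊥̸ X | {Z}.

No — H and X are d-connected given {Z}.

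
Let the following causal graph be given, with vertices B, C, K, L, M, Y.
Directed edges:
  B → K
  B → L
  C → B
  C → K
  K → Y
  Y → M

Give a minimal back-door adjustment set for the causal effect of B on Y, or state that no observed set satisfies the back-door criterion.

desc(B)\{B}={K,L,M,Y}; candidates ⊆ {C}.
size 0: {}; under {} B still reaches {C,K,M,Y} ∋ Y.
{C}: B⊥Y given {C} in G with B→· removed — back-door holds.

B→Y: minimal back-door set {C}.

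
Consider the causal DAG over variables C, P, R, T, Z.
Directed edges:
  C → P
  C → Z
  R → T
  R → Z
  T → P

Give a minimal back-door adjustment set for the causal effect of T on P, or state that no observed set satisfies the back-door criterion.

T→P: minimal back-door set ∅.

desc(T)\{T}={P}; candidates ⊆ {C,R,Z}.
∅: T⊥P given ∅ in G with T→· removed — back-door holds.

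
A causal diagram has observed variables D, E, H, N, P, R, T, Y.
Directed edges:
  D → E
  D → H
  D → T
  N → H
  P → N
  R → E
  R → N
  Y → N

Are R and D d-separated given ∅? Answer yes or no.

Yes — R ⊥ D | ∅.

Bayes-Ball from R | ∅ reaches {E,H,N}.
D ∉ reach(R|∅) ⇒ R ⊥ D | ∅.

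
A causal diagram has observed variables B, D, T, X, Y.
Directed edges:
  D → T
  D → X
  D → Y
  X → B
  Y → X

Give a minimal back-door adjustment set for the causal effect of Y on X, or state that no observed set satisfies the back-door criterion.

desc(Y)\{Y}={B,X}; candidates ⊆ {D,T}.
size 0: {}; under {} Y still reaches {B,D,T,X} ∋ X.
{D}: Y⊥X given {D} in G with Y→· removed — back-door holds.

Y→X: minimal back-door set {D}.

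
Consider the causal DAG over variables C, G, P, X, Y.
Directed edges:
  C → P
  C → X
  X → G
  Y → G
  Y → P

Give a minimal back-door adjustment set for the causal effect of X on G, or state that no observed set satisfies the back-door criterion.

X→G: minimal back-door set ∅.

desc(X)\{X}={G}; candidates ⊆ {C,P,Y}.
∅: X⊥G given ∅ in G with X→· removed — back-door holds.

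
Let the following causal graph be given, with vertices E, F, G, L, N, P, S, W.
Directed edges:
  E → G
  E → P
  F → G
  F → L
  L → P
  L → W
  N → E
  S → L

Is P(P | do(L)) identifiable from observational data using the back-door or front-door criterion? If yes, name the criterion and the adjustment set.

desc(L)\{L}={P,W}; candidates ⊆ {E,F,G,N,S}.
∅: L⊥P given ∅ in G with L→· removed — back-door holds.
P(P|do(L)) = P(P|L) — no adjustment needed.

P(P|do(L)): backdoor, adjust for ∅.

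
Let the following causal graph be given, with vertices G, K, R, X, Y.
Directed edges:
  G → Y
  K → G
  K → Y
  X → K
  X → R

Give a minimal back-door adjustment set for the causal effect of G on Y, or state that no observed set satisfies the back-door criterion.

G→Y: minimal back-door set {K}.

desc(G)\{G}={Y}; candidates ⊆ {K,R,X}.
size 0: {}; under {} G still reaches {K,R,X,Y} ∋ Y.
{K}: G⊥Y given {K} in G with G→· removed — back-door holds.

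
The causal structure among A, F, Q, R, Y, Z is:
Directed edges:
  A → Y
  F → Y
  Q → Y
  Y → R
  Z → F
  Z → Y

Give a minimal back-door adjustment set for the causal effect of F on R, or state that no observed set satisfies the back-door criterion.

desc(F)\{F}={R,Y}; candidates ⊆ {A,Q,Z}.
size 0: {}; under {} F still reaches {R,Y,Z} ∋ R.
{Z}: F⊥R given {Z} in G with F→· removed — back-door holds.

F→R: minimal back-door set {Z}.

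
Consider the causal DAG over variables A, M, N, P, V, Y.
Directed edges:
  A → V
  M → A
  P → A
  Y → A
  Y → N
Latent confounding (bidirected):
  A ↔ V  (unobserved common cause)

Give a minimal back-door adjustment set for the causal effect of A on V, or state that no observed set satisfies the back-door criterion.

A→V: no observed back-door set.

desc(A)\{A}={V}; candidates ⊆ {M,N,P,Y}.
A↔V: latent back-door arc(s) into A.
size 0: {}; under {} A still reaches {M,N,P,V,Y} ∋ V.
size 1: {M}, {N}, {P} …(+1); under {M} A still reaches {N,P,V,Y} ∋ V.
size 2: {M,N}, {M,P}, {M,Y} …(+3); under {M,N} A still reaches {P,V,Y} ∋ V.
A↔V cannot be blocked by any observed set — no back-door set.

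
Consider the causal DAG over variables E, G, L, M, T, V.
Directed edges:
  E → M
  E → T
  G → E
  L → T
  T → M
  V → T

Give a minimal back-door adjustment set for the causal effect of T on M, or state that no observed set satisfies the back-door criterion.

T→M: minimal back-door set {E}.

desc(T)\{T}={M}; candidates ⊆ {E,G,L,V}.
size 0: {}; under {} T still reaches {E,G,L,M,V} ∋ M.
{E}: T⊥M given {E} in G with T→· removed — back-door holds.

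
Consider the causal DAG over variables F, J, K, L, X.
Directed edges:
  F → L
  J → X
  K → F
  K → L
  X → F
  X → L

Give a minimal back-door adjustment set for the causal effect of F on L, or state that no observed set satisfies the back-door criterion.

F→L: minimal back-door set {K, X}.

desc(F)\{F}={L}; candidates ⊆ {J,K,X}.
size 0: {}; under {} F still reaches {J,K,L,X} ∋ L.
size 1: {J}, {K}, {X}; under {J} F still reaches {K,L,X} ∋ L.
{K,X}: F⊥L given {K,X} in G with F→· removed — back-door holds.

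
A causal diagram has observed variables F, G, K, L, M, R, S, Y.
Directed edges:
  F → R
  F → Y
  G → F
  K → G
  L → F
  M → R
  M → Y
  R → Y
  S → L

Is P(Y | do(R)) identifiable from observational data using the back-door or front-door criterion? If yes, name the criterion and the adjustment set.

P(Y|do(R)): backdoor, adjust for {F, M}.

desc(R)\{R}={Y}; candidates ⊆ {F,G,K,L,M,S}.
size 0: {}; under {} R still reaches {F,G,K,L,M,S,Y} ∋ Y.
size 1: {F}, {G}, {K} …(+3); under {F} R still reaches {M,Y} ∋ Y.
{F,M}: R⊥Y given {F,M} in G with R→· removed — back-door holds.
P(Y|do(R)) = Σ_{F,M} P(Y|R,F,M)·P(F,M).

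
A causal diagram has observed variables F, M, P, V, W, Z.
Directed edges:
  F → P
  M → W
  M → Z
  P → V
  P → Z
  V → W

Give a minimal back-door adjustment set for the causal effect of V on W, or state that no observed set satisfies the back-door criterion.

V→W: minimal back-door set ∅.

desc(V)\{V}={W}; candidates ⊆ {F,M,P,Z}.
∅: V⊥W given ∅ in G with V→· removed — back-door holds.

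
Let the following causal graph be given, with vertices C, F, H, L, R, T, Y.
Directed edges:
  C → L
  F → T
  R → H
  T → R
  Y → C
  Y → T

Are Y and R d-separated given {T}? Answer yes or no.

Bayes-Ball from Y | {T} reaches {C,F,L}.
R ∉ reach(Y|{T}) ⇒ Y ⊥ R | {T}.

Yes — Y ⊥ R | {T}.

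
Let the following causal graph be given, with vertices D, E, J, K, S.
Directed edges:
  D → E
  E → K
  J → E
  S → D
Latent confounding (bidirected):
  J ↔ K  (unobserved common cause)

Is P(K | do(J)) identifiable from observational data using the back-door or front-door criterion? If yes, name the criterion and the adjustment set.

P(K|do(J)): frontdoor, adjust for {E}.

desc(J)\{J}={E,K}; candidates ⊆ {D,S}.
J↔K: latent back-door arc(s) into J.
size 0: {}; under {} J still reaches {K} ∋ K.
size 1: {D}, {S}; under {D} J still reaches {K} ∋ K.
size 2: {D,S}; under {D,S} J still reaches {K} ∋ K.
J↔K cannot be blocked by any observed set — no back-door set.
{E}: (i) intercepts every directed J→K path; (ii) no back-door J→{E}; (iii) {J} blocks every back-door {E}→K. Front-door holds.
P(K|do(J)) = Σ_{E} P(E|J) Σ_{J'} P(K|E,J')P(J').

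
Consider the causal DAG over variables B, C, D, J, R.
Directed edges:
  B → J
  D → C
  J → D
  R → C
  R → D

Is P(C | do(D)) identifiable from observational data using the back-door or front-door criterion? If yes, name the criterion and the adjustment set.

P(C|do(D)): backdoor, adjust for {R}.

desc(D)\{D}={C}; candidates ⊆ {B,J,R}.
size 0: {}; under {} D still reaches {B,C,J,R} ∋ C.
{R}: D⊥C given {R} in G with D→· removed — back-door holds.
P(C|do(D)) = Σ_{R} P(C|D,R)·P(R).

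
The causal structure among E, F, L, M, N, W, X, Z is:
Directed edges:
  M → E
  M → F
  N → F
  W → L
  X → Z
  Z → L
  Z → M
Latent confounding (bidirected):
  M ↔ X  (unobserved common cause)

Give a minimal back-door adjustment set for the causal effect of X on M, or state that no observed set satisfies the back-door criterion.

X→M: no observed back-door set.

desc(X)\{X}={E,F,L,M,Z}; candidates ⊆ {N,W}.
X↔M: latent back-door arc(s) into X.
size 0: {}; under {} X still reaches {E,F,M} ∋ M.
size 1: {N}, {W}; under {N} X still reaches {E,F,M} ∋ M.
size 2: {N,W}; under {N,W} X still reaches {E,F,M} ∋ M.
X↔M cannot be blocked by any observed set — no back-door set.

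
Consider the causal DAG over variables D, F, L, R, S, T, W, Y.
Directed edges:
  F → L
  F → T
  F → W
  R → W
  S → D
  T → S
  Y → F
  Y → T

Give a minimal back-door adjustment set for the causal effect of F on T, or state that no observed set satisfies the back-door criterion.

F→T: minimal back-door set {Y}.

desc(F)\{F}={D,L,S,T,W}; candidates ⊆ {R,Y}.
size 0: {}; under {} F still reaches {D,S,T,Y} ∋ T.
{Y}: F⊥T given {Y} in G with F→· removed — back-door holds.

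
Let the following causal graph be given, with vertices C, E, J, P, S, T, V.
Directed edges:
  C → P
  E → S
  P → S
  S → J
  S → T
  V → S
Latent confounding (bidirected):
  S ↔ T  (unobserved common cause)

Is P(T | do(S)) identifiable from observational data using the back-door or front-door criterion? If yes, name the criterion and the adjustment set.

P(T|do(S)): not identifiable (no BD/FD set).

desc(S)\{S}={J,T}; candidates ⊆ {C,E,P,V}.
S↔T: latent back-door arc(s) into S.
size 0: {}; under {} S still reaches {C,E,P,T,V} ∋ T.
size 1: {C}, {E}, {P} …(+1); under {C} S still reaches {E,P,T,V} ∋ T.
size 2: {C,E}, {C,P}, {C,V} …(+3); under {C,E} S still reaches {P,T,V} ∋ T.
S↔T cannot be blocked by any observed set — no back-door set.
No mediator lies on a directed S→…→T path.
Neither criterion identifies P(T|do(S)) in this graph.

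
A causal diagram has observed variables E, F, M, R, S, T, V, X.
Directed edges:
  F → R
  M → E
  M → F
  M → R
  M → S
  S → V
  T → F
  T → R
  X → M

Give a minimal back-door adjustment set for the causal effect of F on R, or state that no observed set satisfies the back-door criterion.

F→R: minimal back-door set {M, T}.

desc(F)\{F}={R}; candidates ⊆ {E,M,S,T,V,X}.
size 0: {}; under {} F still reaches {E,M,R,S,T,V,X} ∋ R.
size 1: {E}, {M}, {S} …(+3); under {E} F still reaches {M,R,S,T,V,X} ∋ R.
{M,T}: F⊥R given {M,T} in G with F→· removed — back-door holds.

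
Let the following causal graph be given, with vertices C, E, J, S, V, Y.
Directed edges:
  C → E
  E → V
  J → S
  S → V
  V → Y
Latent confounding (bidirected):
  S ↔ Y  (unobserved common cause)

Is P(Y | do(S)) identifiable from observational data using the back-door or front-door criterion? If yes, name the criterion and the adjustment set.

P(Y|do(S)): frontdoor, adjust for {V}.

desc(S)\{S}={V,Y}; candidates ⊆ {C,E,J}.
S↔Y: latent back-door arc(s) into S.
size 0: {}; under {} S still reaches {J,Y} ∋ Y.
size 1: {C}, {E}, {J}; under {C} S still reaches {J,Y} ∋ Y.
size 2: {C,E}, {C,J}, {E,J}; under {C,E} S still reaches {J,Y} ∋ Y.
S↔Y cannot be blocked by any observed set — no back-door set.
{V}: (i) intercepts every directed S→Y path; (ii) no back-door S→{V}; (iii) {S} blocks every back-door {V}→Y. Front-door holds.
P(Y|do(S)) = Σ_{V} P(V|S) Σ_{S'} P(Y|V,S')P(S').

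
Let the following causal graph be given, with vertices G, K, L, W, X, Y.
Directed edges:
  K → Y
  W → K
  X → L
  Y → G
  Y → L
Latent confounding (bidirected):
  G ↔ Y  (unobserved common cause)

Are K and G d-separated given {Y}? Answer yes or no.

No — K and G are d-connected given {Y}.

Bayes-Ball from K | {Y} reaches {G,W}.
G ∈ reach(K|{Y}) ⇒ K ⊥̸ G | {Y}.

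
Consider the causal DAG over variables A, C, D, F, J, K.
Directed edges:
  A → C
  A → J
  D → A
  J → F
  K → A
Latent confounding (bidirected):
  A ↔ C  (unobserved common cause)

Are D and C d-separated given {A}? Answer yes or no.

No — D and C are d-connected given {A}.

Bayes-Ball from D | {A} reaches {C,K}.
C ∈ reach(D|{A}) ⇒ D ⊥̸ C | {A}.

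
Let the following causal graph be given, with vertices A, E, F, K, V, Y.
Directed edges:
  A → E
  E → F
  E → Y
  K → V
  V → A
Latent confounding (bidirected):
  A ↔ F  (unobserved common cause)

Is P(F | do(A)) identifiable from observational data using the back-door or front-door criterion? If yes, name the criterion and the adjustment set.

desc(A)\{A}={E,F,Y}; candidates ⊆ {K,V}.
A↔F: latent back-door arc(s) into A.
size 0: {}; under {} A still reaches {F,K,V} ∋ F.
size 1: {K}, {V}; under {K} A still reaches {F,V} ∋ F.
size 2: {K,V}; under {K,V} A still reaches {F} ∋ F.
A↔F cannot be blocked by any observed set — no back-door set.
{E}: (i) intercepts every directed A→F path; (ii) no back-door A→{E}; (iii) {A} blocks every back-door {E}→F. Front-door holds.
P(F|do(A)) = Σ_{E} P(E|A) Σ_{A'} P(F|E,A')P(A').

P(F|do(A)): frontdoor, adjust for {E}.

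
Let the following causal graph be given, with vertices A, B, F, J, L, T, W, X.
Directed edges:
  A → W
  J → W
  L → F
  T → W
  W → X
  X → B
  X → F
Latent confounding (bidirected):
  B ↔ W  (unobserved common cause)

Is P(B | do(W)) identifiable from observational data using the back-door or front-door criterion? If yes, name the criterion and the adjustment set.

P(B|do(W)): frontdoor, adjust for {X}.

desc(W)\{W}={B,F,X}; candidates ⊆ {A,J,L,T}.
W↔B: latent back-door arc(s) into W.
size 0: {}; under {} W still reaches {A,B,J,T} ∋ B.
size 1: {A}, {J}, {L} …(+1); under {A} W still reaches {B,J,T} ∋ B.
size 2: {A,J}, {A,L}, {A,T} …(+3); under {A,J} W still reaches {B,T} ∋ B.
W↔B cannot be blocked by any observed set — no back-door set.
{X}: (i) intercepts every directed W→B path; (ii) no back-door W→{X}; (iii) {W} blocks every back-door {X}→B. Front-door holds.
P(B|do(W)) = Σ_{X} P(X|W) Σ_{W'} P(B|X,W')P(W').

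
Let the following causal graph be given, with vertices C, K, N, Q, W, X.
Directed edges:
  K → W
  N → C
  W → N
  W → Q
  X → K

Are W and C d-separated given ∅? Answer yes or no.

Bayes-Ball from W | ∅ reaches {C,K,N,Q,X}.
C ∈ reach(W|∅) ⇒ W ⊥̸ C | ∅.

No — W and C are d-connected given ∅.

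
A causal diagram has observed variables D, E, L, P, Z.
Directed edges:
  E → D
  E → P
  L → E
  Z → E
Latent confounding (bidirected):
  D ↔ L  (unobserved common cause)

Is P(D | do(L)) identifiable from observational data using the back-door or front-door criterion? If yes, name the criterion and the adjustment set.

desc(L)\{L}={D,E,P}; candidates ⊆ {Z}.
L↔D: latent back-door arc(s) into L.
size 0: {}; under {} L still reaches {D} ∋ D.
size 1: {Z}; under {Z} L still reaches {D} ∋ D.
L↔D cannot be blocked by any observed set — no back-door set.
{E}: (i) intercepts every directed L→D path; (ii) no back-door L→{E}; (iii) {L} blocks every back-door {E}→D. Front-door holds.
P(D|do(L)) = Σ_{E} P(E|L) Σ_{L'} P(D|E,L')P(L').

P(D|do(L)): frontdoor, adjust for {E}.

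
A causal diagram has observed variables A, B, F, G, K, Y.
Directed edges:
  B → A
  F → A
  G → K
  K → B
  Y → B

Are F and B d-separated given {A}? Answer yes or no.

Bayes-Ball from F | {A} reaches {B,G,K,Y}.
B ∈ reach(F|{A}) ⇒ F ⊥̸ B | {A}.

No — F and B are d-connected given {A}.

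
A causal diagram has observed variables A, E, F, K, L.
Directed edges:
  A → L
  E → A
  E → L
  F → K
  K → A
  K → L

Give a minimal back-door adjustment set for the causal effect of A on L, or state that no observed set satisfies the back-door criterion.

A→L: minimal back-door set {E, K}.

desc(A)\{A}={L}; candidates ⊆ {E,F,K}.
size 0: {}; under {} A still reaches {E,F,K,L} ∋ L.
size 1: {E}, {F}, {K}; under {E} A still reaches {F,K,L} ∋ L.
{E,K}: A⊥L given {E,K} in G with A→· removed — back-door holds.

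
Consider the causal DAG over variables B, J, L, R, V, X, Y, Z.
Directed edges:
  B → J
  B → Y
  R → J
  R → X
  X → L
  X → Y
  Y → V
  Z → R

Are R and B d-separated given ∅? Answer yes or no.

Yes — R ⊥ B | ∅.

Bayes-Ball from R | ∅ reaches {J,L,V,X,Y,Z}.
B ∉ reach(R|∅) ⇒ R ⊥ B | ∅.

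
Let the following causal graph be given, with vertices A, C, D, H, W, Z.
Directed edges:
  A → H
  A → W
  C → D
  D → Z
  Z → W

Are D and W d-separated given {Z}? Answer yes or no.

Yes — D ⊥ W | {Z}.

Bayes-Ball from D | {Z} reaches {C}.
W ∉ reach(D|{Z}) ⇒ D ⊥ W | {Z}.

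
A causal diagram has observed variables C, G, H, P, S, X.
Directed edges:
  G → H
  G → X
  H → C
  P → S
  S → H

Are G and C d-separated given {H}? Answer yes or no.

Bayes-Ball from G | {H} reaches {P,S,X}.
C ∉ reach(G|{H}) ⇒ G ⊥ C | {H}.

Yes — G ⊥ C | {H}.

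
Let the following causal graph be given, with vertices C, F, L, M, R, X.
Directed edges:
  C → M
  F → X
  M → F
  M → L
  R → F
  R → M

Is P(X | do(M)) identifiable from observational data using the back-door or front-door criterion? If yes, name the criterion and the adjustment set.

P(X|do(M)): backdoor, adjust for {R}.

desc(M)\{M}={F,L,X}; candidates ⊆ {C,R}.
size 0: {}; under {} M still reaches {C,F,R,X} ∋ X.
{R}: M⊥X given {R} in G with M→· removed — back-door holds.
P(X|do(M)) = Σ_{R} P(X|M,R)·P(R).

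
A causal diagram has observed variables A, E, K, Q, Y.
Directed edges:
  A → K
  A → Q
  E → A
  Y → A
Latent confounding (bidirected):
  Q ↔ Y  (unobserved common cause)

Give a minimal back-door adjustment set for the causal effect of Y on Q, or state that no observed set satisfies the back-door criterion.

Y→Q: no observed back-door set.

desc(Y)\{Y}={A,K,Q}; candidates ⊆ {E}.
Y↔Q: latent back-door arc(s) into Y.
size 0: {}; under {} Y still reaches {Q} ∋ Q.
size 1: {E}; under {E} Y still reaches {Q} ∋ Q.
Y↔Q cannot be blocked by any observed set — no back-door set.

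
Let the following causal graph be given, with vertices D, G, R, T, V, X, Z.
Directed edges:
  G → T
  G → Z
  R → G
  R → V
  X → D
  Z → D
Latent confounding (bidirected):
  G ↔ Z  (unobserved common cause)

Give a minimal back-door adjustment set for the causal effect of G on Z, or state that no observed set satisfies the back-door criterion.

G→Z: no observed back-door set.

desc(G)\{G}={D,T,Z}; candidates ⊆ {R,V,X}.
G↔Z: latent back-door arc(s) into G.
size 0: {}; under {} G still reaches {D,R,V,Z} ∋ Z.
size 1: {R}, {V}, {X}; under {R} G still reaches {D,Z} ∋ Z.
size 2: {R,V}, {R,X}, {V,X}; under {R,V} G still reaches {D,Z} ∋ Z.
G↔Z cannot be blocked by any observed set — no back-door set.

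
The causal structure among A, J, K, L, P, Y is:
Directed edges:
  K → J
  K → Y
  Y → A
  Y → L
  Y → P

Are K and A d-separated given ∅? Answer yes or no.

No — K and A are d-connected given ∅.

Bayes-Ball from K | ∅ reaches {A,J,L,P,Y}.
A ∈ reach(K|∅) ⇒ K ⊥̸ A | ∅.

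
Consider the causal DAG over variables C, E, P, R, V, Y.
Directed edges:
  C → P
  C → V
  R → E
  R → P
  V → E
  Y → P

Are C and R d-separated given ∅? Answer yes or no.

Bayes-Ball from C | ∅ reaches {E,P,V}.
R ∉ reach(C|∅) ⇒ C ⊥ R | ∅.

Yes — C ⊥ R | ∅.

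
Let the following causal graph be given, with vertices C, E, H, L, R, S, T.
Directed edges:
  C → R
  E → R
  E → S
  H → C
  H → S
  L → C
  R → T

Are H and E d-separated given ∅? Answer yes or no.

Bayes-Ball from H | ∅ reaches {C,R,S,T}.
E ∉ reach(H|∅) ⇒ H ⊥ E | ∅.

Yes — H ⊥ E | ∅.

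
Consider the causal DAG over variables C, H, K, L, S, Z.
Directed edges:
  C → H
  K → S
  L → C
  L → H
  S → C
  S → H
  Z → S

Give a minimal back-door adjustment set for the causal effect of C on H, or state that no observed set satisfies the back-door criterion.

C→H: minimal back-door set {L, S}.

desc(C)\{C}={H}; candidates ⊆ {K,L,S,Z}.
size 0: {}; under {} C still reaches {H,K,L,S,Z} ∋ H.
size 1: {K}, {L}, {S} …(+1); under {K} C still reaches {H,L,S,Z} ∋ H.
{L,S}: C⊥H given {L,S} in G with C→· removed — back-door holds.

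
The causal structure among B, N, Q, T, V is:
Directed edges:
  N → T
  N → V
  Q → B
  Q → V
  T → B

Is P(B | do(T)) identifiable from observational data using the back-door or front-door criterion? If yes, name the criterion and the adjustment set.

desc(T)\{T}={B}; candidates ⊆ {N,Q,V}.
∅: T⊥B given ∅ in G with T→· removed — back-door holds.
P(B|do(T)) = P(B|T) — no adjustment needed.

P(B|do(T)): backdoor, adjust for ∅.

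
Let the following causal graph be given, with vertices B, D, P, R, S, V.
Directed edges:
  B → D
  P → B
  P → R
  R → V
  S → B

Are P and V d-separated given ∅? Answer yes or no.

Bayes-Ball from P | ∅ reaches {B,D,R,V}.
V ∈ reach(P|∅) ⇒ P ⊥̸ V | ∅.

No — P and V are d-connected given ∅.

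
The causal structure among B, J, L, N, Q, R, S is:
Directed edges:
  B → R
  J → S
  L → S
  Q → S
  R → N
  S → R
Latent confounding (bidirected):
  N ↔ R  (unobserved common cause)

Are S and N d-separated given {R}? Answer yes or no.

No — S and N are d-connected given {R}.

Bayes-Ball from S | {R} reaches {B,J,L,N,Q}.
N ∈ reach(S|{R}) ⇒ S ⊥̸ N | {R}.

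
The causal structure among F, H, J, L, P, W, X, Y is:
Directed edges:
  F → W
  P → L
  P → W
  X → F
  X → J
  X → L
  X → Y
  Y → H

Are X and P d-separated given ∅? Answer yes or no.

Bayes-Ball from X | ∅ reaches {F,H,J,L,W,Y}.
P ∉ reach(X|∅) ⇒ X ⊥ P | ∅.

Yes — X ⊥ P | ∅.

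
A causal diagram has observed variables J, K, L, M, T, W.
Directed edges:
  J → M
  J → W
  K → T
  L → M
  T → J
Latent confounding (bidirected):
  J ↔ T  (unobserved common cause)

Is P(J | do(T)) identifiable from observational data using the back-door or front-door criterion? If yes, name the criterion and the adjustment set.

P(J|do(T)): not identifiable (no BD/FD set).

desc(T)\{T}={J,M,W}; candidates ⊆ {K,L}.
T↔J: latent back-door arc(s) into T.
size 0: {}; under {} T still reaches {J,K,M,W} ∋ J.
size 1: {K}, {L}; under {K} T still reaches {J,M,W} ∋ J.
size 2: {K,L}; under {K,L} T still reaches {J,M,W} ∋ J.
T↔J cannot be blocked by any observed set — no back-door set.
No mediator lies on a directed T→…→J path.
Neither criterion identifies P(J|do(T)) in this graph.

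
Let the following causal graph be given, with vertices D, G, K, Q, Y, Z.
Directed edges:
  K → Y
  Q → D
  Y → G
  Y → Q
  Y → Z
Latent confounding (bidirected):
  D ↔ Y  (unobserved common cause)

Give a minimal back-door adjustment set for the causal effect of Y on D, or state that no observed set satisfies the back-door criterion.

desc(Y)\{Y}={D,G,Q,Z}; candidates ⊆ {K}.
Y↔D: latent back-door arc(s) into Y.
size 0: {}; under {} Y still reaches {D,K} ∋ D.
size 1: {K}; under {K} Y still reaches {D} ∋ D.
Y↔D cannot be blocked by any observed set — no back-door set.

Y→D: no observed back-door set.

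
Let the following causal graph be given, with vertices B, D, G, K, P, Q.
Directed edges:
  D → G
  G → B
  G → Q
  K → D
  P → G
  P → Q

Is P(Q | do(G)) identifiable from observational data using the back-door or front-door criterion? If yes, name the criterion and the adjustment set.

P(Q|do(G)): backdoor, adjust for {P}.

desc(G)\{G}={B,Q}; candidates ⊆ {D,K,P}.
size 0: {}; under {} G still reaches {D,K,P,Q} ∋ Q.
{P}: G⊥Q given {P} in G with G→· removed — back-door holds.
P(Q|do(G)) = Σ_{P} P(Q|G,P)·P(P).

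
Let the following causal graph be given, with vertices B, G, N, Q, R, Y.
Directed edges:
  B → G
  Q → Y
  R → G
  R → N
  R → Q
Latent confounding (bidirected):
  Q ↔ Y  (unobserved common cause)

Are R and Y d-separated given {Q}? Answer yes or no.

No — R and Y are d-connected given {Q}.

Bayes-Ball from R | {Q} reaches {G,N,Y}.
Y ∈ reach(R|{Q}) ⇒ R ⊥̸ Y | {Q}.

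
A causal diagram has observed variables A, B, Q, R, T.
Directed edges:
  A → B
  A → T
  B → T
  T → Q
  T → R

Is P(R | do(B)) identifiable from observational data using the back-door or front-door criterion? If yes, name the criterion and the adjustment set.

desc(B)\{B}={Q,R,T}; candidates ⊆ {A}.
size 0: {}; under {} B still reaches {A,Q,R,T} ∋ R.
{A}: B⊥R given {A} in G with B→· removed — back-door holds.
P(R|do(B)) = Σ_{A} P(R|B,A)·P(A).

P(R|do(B)): backdoor, adjust for {A}.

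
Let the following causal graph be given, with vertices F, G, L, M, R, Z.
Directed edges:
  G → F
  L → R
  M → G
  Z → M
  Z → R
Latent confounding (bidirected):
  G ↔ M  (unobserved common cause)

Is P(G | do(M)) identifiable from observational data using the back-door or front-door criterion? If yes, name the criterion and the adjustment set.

desc(M)\{M}={F,G}; candidates ⊆ {L,R,Z}.
M↔G: latent back-door arc(s) into M.
size 0: {}; under {} M still reaches {F,G,R,Z} ∋ G.
size 1: {L}, {R}, {Z}; under {L} M still reaches {F,G,R,Z} ∋ G.
size 2: {L,R}, {L,Z}, {R,Z}; under {L,R} M still reaches {F,G,Z} ∋ G.
M↔G cannot be blocked by any observed set — no back-door set.
No mediator lies on a directed M→…→G path.
Neither criterion identifies P(G|do(M)) in this graph.

P(G|do(M)): not identifiable (no BD/FD set).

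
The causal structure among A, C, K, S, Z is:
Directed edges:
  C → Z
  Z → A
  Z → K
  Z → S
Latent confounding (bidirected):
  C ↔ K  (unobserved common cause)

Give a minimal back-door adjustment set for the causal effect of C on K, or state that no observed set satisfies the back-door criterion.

C→K: no observed back-door set.

desc(C)\{C}={A,K,S,Z}; candidates ⊆ {—}.
C↔K: latent back-door arc(s) into C.
size 0: {}; under {} C still reaches {K} ∋ K.
C↔K cannot be blocked by any observed set — no back-door set.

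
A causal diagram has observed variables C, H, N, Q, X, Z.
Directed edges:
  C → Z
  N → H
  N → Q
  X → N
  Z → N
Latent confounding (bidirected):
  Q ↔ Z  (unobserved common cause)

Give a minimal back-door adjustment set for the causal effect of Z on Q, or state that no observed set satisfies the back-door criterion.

Z→Q: no observed back-door set.

desc(Z)\{Z}={H,N,Q}; candidates ⊆ {C,X}.
Z↔Q: latent back-door arc(s) into Z.
size 0: {}; under {} Z still reaches {C,Q} ∋ Q.
size 1: {C}, {X}; under {C} Z still reaches {Q} ∋ Q.
size 2: {C,X}; under {C,X} Z still reaches {Q} ∋ Q.
Z↔Q cannot be blocked by any observed set — no back-door set.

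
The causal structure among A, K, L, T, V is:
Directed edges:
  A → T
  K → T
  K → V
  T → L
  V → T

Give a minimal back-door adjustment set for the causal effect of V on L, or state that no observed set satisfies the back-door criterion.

desc(V)\{V}={L,T}; candidates ⊆ {A,K}.
size 0: {}; under {} V still reaches {K,L,T} ∋ L.
{K}: V⊥L given {K} in G with V→· removed — back-door holds.

V→L: minimal back-door set {K}.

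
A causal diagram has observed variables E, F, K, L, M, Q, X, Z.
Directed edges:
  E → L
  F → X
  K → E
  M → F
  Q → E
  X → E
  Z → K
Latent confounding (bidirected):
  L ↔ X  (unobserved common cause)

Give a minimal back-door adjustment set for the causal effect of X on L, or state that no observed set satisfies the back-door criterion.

desc(X)\{X}={E,L}; candidates ⊆ {F,K,M,Q,Z}.
X↔L: latent back-door arc(s) into X.
size 0: {}; under {} X still reaches {F,L,M} ∋ L.
size 1: {F}, {K}, {M} …(+2); under {F} X still reaches {L} ∋ L.
size 2: {F,K}, {F,M}, {F,Q} …(+7); under {F,K} X still reaches {L} ∋ L.
X↔L cannot be blocked by any observed set — no back-door set.

X→L: no observed back-door set.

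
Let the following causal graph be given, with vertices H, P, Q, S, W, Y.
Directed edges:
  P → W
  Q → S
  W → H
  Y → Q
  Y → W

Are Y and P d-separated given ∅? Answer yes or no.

Yes — Y ⊥ P | ∅.

Bayes-Ball from Y | ∅ reaches {H,Q,S,W}.
P ∉ reach(Y|∅) ⇒ Y ⊥ P | ∅.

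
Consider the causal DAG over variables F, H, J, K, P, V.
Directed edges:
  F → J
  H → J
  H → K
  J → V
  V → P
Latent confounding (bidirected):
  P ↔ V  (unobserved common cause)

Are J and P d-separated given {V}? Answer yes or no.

Bayes-Ball from J | {V} reaches {F,H,K,P}.
P ∈ reach(J|{V}) ⇒ J ⊥̸ P | {V}.

No — J and P are d-connected given {V}.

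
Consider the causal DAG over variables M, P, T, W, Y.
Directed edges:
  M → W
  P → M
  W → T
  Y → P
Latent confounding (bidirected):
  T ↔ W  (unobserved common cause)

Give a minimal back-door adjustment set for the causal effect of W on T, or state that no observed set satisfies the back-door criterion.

W→T: no observed back-door set.

desc(W)\{W}={T}; candidates ⊆ {M,P,Y}.
W↔T: latent back-door arc(s) into W.
size 0: {}; under {} W still reaches {M,P,T,Y} ∋ T.
size 1: {M}, {P}, {Y}; under {M} W still reaches {T} ∋ T.
size 2: {M,P}, {M,Y}, {P,Y}; under {M,P} W still reaches {T} ∋ T.
W↔T cannot be blocked by any observed set — no back-door set.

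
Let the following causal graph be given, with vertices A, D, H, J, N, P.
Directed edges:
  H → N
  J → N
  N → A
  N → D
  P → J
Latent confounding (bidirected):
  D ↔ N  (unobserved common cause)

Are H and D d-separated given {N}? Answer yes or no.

Bayes-Ball from H | {N} reaches {D,J,P}.
D ∈ reach(H|{N}) ⇒ H ⊥̸ D | {N}.

No — H and D are d-connected given {N}.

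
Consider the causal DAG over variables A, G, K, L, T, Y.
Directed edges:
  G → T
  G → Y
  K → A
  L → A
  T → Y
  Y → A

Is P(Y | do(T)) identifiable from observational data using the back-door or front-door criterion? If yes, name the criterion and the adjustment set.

desc(T)\{T}={A,Y}; candidates ⊆ {G,K,L}.
size 0: {}; under {} T still reaches {A,G,Y} ∋ Y.
{G}: T⊥Y given {G} in G with T→· removed — back-door holds.
P(Y|do(T)) = Σ_{G} P(Y|T,G)·P(G).

P(Y|do(T)): backdoor, adjust for {G}.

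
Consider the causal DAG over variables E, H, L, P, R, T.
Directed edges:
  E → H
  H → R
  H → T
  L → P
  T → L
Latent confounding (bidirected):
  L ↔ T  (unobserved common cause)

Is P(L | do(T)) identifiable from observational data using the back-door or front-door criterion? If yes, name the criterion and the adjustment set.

desc(T)\{T}={L,P}; candidates ⊆ {E,H,R}.
T↔L: latent back-door arc(s) into T.
size 0: {}; under {} T still reaches {E,H,L,P,R} ∋ L.
size 1: {E}, {H}, {R}; under {E} T still reaches {H,L,P,R} ∋ L.
size 2: {E,H}, {E,R}, {H,R}; under {E,H} T still reaches {L,P} ∋ L.
T↔L cannot be blocked by any observed set — no back-door set.
No mediator lies on a directed T→…→L path.
Neither criterion identifies P(L|do(T)) in this graph.

P(L|do(T)): not identifiable (no BD/FD set).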